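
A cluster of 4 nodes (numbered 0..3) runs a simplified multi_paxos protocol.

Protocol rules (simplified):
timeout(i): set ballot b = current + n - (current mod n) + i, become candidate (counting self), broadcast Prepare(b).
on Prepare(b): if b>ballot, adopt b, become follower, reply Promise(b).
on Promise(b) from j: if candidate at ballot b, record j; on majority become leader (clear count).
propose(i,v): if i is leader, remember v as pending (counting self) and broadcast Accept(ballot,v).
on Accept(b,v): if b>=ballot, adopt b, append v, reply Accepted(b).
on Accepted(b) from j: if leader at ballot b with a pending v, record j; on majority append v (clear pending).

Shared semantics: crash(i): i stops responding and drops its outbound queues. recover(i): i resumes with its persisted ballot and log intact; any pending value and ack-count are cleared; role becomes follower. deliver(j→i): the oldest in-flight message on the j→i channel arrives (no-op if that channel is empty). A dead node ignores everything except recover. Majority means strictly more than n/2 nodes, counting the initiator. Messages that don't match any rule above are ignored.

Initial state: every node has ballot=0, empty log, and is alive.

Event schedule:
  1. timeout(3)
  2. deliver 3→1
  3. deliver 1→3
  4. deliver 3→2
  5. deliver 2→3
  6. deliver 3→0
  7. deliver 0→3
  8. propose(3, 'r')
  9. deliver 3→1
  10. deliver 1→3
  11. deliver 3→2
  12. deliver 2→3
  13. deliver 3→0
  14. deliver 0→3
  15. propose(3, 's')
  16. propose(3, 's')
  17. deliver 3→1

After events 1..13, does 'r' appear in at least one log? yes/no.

yes

[1] timeout(3) → N3(cand b7 [-])
[2] deliver 3→1 → N1(foll b7 [-])
[3] deliver 1→3 → ∅
[4] deliver 3→2 → N2(foll b7 [-])
[5] deliver 2→3 → N3(lead b7 [-])
[6] deliver 3→0 → N0(foll b7 [-])
[7] deliver 0→3 → ∅
[8] propose(3,'r') → ∅
[9] deliver 3→1 → N1(foll b7 [r])
[10] deliver 1→3 → ∅
[11] deliver 3→2 → N2(foll b7 [r])
[12] deliver 2→3 → N3(lead b7 [r])
[13] deliver 3→0 → N0(foll b7 [r])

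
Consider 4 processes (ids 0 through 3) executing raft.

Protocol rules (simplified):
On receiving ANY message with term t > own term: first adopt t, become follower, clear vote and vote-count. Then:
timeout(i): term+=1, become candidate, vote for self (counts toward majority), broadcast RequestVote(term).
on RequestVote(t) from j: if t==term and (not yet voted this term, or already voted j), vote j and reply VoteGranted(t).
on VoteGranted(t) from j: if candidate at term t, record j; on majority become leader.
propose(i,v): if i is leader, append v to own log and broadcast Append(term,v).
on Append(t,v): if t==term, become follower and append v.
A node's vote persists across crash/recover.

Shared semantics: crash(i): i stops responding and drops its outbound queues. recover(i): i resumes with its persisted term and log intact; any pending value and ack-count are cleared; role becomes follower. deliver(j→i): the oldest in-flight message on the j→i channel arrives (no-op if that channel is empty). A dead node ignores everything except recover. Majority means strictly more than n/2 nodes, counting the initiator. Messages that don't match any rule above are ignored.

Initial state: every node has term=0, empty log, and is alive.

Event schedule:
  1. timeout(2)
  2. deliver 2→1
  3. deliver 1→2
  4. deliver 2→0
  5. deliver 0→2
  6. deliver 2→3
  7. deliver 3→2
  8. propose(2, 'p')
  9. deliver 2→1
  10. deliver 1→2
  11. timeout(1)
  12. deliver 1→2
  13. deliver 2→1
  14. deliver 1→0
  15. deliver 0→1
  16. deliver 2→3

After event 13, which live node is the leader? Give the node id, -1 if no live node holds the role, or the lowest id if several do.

after 1 — timeout(2): n2:cand/t1/[-]
after 2 — deliver 2→1: n1:foll/t1/[-]
after 3 — deliver 1→2: ·
after 4 — deliver 2→0: n0:foll/t1/[-]
after 5 — deliver 0→2: n2:lead/t1/[-]
after 6 — deliver 2→3: n3:foll/t1/[-]
after 7 — deliver 3→2: ·
after 8 — propose(2,'p'): n2:lead/t1/[p]
after 9 — deliver 2→1: n1:foll/t1/[p]
after 10 — deliver 1→2: ·
after 11 — timeout(1): n1:cand/t2/[p]
after 12 — deliver 1→2: n2:foll/t2/[p]
after 13 — deliver 2→1: ·

-1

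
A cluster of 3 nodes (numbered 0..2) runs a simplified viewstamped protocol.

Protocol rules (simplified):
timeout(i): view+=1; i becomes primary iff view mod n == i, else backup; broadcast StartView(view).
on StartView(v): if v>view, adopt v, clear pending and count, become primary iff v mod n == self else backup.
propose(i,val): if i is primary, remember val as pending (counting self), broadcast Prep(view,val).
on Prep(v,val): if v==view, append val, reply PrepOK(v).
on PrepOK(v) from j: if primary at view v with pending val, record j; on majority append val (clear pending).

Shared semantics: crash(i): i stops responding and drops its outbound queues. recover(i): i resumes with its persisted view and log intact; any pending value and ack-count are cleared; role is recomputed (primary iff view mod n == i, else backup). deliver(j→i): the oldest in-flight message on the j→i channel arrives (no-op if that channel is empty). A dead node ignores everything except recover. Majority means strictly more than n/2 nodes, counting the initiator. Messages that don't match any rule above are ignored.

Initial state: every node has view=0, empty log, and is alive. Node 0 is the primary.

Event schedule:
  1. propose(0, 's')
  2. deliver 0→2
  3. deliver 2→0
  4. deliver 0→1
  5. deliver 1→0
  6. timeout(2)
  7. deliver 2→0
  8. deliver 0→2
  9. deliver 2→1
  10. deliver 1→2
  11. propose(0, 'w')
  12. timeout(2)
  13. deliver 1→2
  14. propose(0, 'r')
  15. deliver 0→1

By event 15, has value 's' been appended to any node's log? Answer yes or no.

after 1 — propose(0,'s'): ·
after 2 — deliver 0→2: n2:back/v0/[s]
after 3 — deliver 2→0: n0:prim/v0/[s]
after 4 — deliver 0→1: n1:back/v0/[s]
after 5 — deliver 1→0: ·
after 6 — timeout(2): n2:back/v1/[s]
after 7 — deliver 2→0: n0:back/v1/[s]
after 8 — deliver 0→2: ·
after 9 — deliver 2→1: n1:prim/v1/[s]
after 10 — deliver 1→2: ·
after 11 — propose(0,'w'): ·
after 12 — timeout(2): n2:prim/v2/[s]
after 13 — deliver 1→2: ·
after 14 — propose(0,'r'): ·
after 15 — deliver 0→1: ·

yes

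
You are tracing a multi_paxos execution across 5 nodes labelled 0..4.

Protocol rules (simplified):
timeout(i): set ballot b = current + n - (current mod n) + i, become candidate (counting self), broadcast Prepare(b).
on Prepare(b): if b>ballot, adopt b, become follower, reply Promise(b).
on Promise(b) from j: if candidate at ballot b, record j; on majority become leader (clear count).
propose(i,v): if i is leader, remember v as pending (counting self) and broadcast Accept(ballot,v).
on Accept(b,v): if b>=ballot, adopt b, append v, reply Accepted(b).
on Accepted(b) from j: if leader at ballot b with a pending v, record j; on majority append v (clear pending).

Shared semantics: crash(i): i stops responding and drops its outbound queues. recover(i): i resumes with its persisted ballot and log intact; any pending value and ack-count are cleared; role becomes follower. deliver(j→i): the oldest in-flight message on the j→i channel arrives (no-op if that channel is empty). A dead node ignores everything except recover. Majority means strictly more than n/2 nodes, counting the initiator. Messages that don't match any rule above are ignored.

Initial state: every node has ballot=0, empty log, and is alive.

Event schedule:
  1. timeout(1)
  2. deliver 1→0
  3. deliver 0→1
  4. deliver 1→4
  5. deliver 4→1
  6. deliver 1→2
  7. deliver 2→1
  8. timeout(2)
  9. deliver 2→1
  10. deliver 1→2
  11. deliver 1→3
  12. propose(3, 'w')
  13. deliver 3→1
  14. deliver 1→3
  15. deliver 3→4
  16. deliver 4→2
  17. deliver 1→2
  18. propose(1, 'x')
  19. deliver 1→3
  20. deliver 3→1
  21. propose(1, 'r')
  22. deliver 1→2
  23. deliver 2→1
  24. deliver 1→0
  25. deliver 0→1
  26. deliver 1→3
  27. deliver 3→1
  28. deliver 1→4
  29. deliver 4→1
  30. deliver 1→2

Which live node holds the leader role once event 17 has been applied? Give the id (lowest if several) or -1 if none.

-1

[1] timeout(1) → N1(cand b6 [-])
[2] deliver 1→0 → N0(foll b6 [-])
[3] deliver 0→1 → ∅
[4] deliver 1→4 → N4(foll b6 [-])
[5] deliver 4→1 → N1(lead b6 [-])
[6] deliver 1→2 → N2(foll b6 [-])
[7] deliver 2→1 → ∅
[8] timeout(2) → N2(cand b12 [-])
[9] deliver 2→1 → N1(foll b12 [-])
[10] deliver 1→2 → ∅
[11] deliver 1→3 → N3(foll b6 [-])
[12] propose(3,'w') → ∅
[13] deliver 3→1 → ∅
[14] deliver 1→3 → ∅
[15] deliver 3→4 → ∅
[16] deliver 4→2 → ∅
[17] deliver 1→2 → ∅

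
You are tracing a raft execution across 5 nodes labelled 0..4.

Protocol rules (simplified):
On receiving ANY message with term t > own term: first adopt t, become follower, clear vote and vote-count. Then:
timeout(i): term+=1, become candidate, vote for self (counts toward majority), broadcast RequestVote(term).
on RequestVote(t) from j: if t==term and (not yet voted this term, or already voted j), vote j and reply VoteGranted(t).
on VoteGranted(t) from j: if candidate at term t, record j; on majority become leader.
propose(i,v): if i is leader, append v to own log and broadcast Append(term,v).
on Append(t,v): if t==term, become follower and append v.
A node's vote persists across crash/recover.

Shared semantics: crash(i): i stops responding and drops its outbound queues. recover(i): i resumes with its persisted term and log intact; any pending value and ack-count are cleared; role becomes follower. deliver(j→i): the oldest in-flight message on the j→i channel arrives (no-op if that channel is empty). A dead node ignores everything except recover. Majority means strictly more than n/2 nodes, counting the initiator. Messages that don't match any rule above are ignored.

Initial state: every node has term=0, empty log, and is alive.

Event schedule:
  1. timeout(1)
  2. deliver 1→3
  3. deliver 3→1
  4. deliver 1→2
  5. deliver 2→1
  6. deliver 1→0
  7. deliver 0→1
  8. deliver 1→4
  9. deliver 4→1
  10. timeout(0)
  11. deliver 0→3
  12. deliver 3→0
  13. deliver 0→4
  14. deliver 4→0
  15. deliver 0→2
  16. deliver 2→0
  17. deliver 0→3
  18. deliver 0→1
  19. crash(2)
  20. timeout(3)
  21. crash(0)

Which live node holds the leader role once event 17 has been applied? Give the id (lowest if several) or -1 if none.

0

[1] timeout(1) → N1(cand t1 [-])
[2] deliver 1→3 → N3(foll t1 [-])
[3] deliver 3→1 → ∅
[4] deliver 1→2 → N2(foll t1 [-])
[5] deliver 2→1 → N1(lead t1 [-])
[6] deliver 1→0 → N0(foll t1 [-])
[7] deliver 0→1 → ∅
[8] deliver 1→4 → N4(foll t1 [-])
[9] deliver 4→1 → ∅
[10] timeout(0) → N0(cand t2 [-])
[11] deliver 0→3 → N3(foll t2 [-])
[12] deliver 3→0 → ∅
[13] deliver 0→4 → N4(foll t2 [-])
[14] deliver 4→0 → N0(lead t2 [-])
[15] deliver 0→2 → N2(foll t2 [-])
[16] deliver 2→0 → ∅
[17] deliver 0→3 → ∅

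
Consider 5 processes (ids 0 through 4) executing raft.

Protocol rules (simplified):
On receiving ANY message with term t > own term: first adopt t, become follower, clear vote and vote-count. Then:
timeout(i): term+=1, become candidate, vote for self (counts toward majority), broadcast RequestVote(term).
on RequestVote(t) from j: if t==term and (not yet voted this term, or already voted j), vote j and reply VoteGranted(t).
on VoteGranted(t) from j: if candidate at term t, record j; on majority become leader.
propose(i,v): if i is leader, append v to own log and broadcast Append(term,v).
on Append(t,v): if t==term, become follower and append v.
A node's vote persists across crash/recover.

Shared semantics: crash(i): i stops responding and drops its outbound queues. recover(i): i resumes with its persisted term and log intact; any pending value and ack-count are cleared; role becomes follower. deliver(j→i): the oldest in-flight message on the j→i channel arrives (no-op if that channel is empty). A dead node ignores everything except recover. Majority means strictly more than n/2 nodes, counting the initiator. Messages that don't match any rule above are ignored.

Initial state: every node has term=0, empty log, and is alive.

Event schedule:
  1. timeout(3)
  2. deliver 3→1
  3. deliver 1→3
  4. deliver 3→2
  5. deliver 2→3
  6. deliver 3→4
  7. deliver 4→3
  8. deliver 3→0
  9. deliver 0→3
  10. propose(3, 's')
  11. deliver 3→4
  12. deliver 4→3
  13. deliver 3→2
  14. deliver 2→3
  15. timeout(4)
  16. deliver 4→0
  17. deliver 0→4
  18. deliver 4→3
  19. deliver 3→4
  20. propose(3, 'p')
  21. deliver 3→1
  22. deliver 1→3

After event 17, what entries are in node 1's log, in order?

empty

step 1 timeout(3): 3={cand,t=1,log=-}
step 2 deliver 3→1: 1={foll,t=1,log=-}
step 3 deliver 1→3: —
step 4 deliver 3→2: 2={foll,t=1,log=-}
step 5 deliver 2→3: 3={lead,t=1,log=-}
step 6 deliver 3→4: 4={foll,t=1,log=-}
step 7 deliver 4→3: —
step 8 deliver 3→0: 0={foll,t=1,log=-}
step 9 deliver 0→3: —
step 10 propose(3,'s'): 3={lead,t=1,log=s}
step 11 deliver 3→4: 4={foll,t=1,log=s}
step 12 deliver 4→3: —
step 13 deliver 3→2: 2={foll,t=1,log=s}
step 14 deliver 2→3: —
step 15 timeout(4): 4={cand,t=2,log=s}
step 16 deliver 4→0: 0={foll,t=2,log=-}
step 17 deliver 0→4: —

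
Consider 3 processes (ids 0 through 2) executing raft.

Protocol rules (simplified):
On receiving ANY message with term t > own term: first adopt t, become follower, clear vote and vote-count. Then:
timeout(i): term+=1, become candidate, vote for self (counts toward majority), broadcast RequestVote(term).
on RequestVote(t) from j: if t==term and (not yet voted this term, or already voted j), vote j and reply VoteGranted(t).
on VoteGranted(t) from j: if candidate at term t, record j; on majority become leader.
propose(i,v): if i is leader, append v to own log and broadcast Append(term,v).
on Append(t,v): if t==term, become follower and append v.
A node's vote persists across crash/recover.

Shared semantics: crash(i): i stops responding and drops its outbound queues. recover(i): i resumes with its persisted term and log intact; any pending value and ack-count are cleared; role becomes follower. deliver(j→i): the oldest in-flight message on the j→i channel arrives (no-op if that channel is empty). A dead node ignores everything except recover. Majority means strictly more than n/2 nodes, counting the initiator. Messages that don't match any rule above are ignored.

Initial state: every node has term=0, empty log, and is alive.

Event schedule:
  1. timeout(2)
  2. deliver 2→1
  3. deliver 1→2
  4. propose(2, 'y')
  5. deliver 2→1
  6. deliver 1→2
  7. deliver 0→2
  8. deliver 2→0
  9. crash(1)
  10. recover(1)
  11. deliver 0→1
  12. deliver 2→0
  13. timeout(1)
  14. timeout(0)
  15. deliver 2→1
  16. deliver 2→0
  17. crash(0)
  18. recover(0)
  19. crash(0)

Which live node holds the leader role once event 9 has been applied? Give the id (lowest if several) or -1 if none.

2

1. timeout(2):  <2:cand t1 ->
2. deliver 2→1:  <1:foll t1 ->
3. deliver 1→2:  <2:lead t1 ->
4. propose(2,'y'):  <2:lead t1 y>
5. deliver 2→1:  <1:foll t1 y>
6. deliver 1→2:  nop
7. deliver 0→2:  nop
8. deliver 2→0:  <0:foll t1 ->
9. crash(1):  <1:✗foll t1 y>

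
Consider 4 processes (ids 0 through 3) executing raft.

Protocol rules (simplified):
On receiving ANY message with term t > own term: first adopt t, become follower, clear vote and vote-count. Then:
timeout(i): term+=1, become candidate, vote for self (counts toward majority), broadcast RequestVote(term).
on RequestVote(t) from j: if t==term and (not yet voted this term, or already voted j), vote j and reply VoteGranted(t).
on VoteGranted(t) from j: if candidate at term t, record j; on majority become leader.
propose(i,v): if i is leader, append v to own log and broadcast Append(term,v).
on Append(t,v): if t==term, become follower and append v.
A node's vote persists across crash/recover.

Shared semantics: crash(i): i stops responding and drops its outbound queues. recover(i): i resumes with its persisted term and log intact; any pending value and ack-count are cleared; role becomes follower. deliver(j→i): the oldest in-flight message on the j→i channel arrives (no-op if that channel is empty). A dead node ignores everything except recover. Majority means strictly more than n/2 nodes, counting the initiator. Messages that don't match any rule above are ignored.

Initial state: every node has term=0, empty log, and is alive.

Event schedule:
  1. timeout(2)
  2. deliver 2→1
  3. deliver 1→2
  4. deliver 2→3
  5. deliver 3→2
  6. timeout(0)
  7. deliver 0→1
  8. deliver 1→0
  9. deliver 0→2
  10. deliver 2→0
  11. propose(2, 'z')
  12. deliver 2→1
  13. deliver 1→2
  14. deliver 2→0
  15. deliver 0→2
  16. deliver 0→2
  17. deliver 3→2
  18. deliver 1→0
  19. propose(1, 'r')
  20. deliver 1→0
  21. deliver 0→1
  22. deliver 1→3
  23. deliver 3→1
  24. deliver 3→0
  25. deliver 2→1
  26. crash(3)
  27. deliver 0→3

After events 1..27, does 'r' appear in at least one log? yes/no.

1. timeout(2):  <2:cand t1 ->
2. deliver 2→1:  <1:foll t1 ->
3. deliver 1→2:  nop
4. deliver 2→3:  <3:foll t1 ->
5. deliver 3→2:  <2:lead t1 ->
6. timeout(0):  <0:cand t1 ->
7. deliver 0→1:  nop
8. deliver 1→0:  nop
9. deliver 0→2:  nop
10. deliver 2→0:  nop
11. propose(2,'z'):  <2:lead t1 z>
12. deliver 2→1:  <1:foll t1 z>
13. deliver 1→2:  nop
14. deliver 2→0:  <0:foll t1 z>
15. deliver 0→2:  nop
16. deliver 0→2:  nop
17. deliver 3→2:  nop
18. deliver 1→0:  nop
19. propose(1,'r'):  nop
20. deliver 1→0:  nop
21. deliver 0→1:  nop
22. deliver 1→3:  nop
23. deliver 3→1:  nop
24. deliver 3→0:  nop
25. deliver 2→1:  nop
26. crash(3):  <3:✗foll t1 ->
27. deliver 0→3:  nop

no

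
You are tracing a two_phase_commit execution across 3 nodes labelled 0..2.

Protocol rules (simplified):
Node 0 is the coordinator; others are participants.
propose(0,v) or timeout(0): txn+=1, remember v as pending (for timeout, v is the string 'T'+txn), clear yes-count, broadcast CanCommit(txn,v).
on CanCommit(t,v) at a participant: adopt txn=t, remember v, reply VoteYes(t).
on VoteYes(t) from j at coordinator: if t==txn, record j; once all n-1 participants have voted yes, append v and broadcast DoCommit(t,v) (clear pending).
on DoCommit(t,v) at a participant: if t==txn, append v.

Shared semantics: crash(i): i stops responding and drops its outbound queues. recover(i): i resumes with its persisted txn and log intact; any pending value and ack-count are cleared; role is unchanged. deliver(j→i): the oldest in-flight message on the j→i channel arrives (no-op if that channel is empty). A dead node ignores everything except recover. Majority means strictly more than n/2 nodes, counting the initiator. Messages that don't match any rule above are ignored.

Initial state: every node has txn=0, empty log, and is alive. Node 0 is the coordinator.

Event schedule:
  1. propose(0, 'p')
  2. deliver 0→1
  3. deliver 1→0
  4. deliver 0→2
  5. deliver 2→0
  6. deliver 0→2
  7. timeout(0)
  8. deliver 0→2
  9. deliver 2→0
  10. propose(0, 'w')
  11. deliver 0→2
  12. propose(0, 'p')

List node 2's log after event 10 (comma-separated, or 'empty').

1. propose(0,'p'):  <0:coor t1 ->
2. deliver 0→1:  <1:part t1 ->
3. deliver 1→0:  nop
4. deliver 0→2:  <2:part t1 ->
5. deliver 2→0:  <0:coor t1 p>
6. deliver 0→2:  <2:part t1 p>
7. timeout(0):  <0:coor t2 p>
8. deliver 0→2:  <2:part t2 p>
9. deliver 2→0:  nop
10. propose(0,'w'):  <0:coor t3 p>

p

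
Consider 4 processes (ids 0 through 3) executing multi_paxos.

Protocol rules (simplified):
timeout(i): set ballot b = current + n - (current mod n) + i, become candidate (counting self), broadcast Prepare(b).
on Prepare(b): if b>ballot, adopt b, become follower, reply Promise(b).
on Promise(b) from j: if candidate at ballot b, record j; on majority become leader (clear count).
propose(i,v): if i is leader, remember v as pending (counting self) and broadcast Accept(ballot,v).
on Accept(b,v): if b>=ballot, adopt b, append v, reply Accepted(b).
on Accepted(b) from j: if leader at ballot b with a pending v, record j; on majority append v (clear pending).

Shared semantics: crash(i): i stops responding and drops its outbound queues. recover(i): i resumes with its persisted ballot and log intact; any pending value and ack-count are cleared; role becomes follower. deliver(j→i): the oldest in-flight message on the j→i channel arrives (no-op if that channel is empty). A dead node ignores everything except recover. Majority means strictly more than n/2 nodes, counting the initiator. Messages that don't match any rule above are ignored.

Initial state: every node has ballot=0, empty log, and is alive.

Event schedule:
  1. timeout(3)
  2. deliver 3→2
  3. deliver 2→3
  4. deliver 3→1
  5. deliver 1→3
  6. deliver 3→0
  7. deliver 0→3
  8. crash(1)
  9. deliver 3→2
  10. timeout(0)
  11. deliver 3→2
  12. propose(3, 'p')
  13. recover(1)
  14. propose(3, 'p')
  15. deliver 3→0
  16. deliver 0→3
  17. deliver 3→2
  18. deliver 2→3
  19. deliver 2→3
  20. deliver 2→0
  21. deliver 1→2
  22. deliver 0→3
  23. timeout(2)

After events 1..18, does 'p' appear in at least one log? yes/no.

after 1 — timeout(3): n3:cand/b7/[-]
after 2 — deliver 3→2: n2:foll/b7/[-]
after 3 — deliver 2→3: ·
after 4 — deliver 3→1: n1:foll/b7/[-]
after 5 — deliver 1→3: n3:lead/b7/[-]
after 6 — deliver 3→0: n0:foll/b7/[-]
after 7 — deliver 0→3: ·
after 8 — crash(1): n1:✗foll/b7/[-]
after 9 — deliver 3→2: ·
after 10 — timeout(0): n0:cand/b8/[-]
after 11 — deliver 3→2: ·
after 12 — propose(3,'p'): ·
after 13 — recover(1): n1:foll/b7/[-]
after 14 — propose(3,'p'): ·
after 15 — deliver 3→0: ·
after 16 — deliver 0→3: n3:foll/b8/[-]
after 17 — deliver 3→2: n2:foll/b7/[p]
after 18 — deliver 2→3: ·

yes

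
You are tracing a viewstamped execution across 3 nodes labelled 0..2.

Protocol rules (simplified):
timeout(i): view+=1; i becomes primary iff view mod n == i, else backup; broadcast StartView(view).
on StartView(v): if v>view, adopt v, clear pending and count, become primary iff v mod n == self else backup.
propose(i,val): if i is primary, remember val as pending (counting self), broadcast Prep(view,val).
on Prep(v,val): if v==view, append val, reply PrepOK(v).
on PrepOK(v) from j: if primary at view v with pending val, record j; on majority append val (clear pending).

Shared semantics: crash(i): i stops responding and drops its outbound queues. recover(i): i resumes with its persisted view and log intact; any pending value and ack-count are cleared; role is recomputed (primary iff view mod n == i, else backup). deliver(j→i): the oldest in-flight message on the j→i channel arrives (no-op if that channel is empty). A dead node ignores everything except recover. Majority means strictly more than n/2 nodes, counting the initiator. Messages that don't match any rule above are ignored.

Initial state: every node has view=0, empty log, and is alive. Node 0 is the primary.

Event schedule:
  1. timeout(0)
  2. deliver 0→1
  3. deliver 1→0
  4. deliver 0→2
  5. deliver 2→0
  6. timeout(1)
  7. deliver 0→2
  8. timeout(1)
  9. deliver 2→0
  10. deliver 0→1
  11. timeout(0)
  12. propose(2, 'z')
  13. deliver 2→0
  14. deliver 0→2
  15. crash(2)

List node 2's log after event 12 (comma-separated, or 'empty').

1. timeout(0):  <0:back v1 ->
2. deliver 0→1:  <1:prim v1 ->
3. deliver 1→0:  nop
4. deliver 0→2:  <2:back v1 ->
5. deliver 2→0:  nop
6. timeout(1):  <1:back v2 ->
7. deliver 0→2:  nop
8. timeout(1):  <1:back v3 ->
9. deliver 2→0:  nop
10. deliver 0→1:  nop
11. timeout(0):  <0:back v2 ->
12. propose(2,'z'):  nop

empty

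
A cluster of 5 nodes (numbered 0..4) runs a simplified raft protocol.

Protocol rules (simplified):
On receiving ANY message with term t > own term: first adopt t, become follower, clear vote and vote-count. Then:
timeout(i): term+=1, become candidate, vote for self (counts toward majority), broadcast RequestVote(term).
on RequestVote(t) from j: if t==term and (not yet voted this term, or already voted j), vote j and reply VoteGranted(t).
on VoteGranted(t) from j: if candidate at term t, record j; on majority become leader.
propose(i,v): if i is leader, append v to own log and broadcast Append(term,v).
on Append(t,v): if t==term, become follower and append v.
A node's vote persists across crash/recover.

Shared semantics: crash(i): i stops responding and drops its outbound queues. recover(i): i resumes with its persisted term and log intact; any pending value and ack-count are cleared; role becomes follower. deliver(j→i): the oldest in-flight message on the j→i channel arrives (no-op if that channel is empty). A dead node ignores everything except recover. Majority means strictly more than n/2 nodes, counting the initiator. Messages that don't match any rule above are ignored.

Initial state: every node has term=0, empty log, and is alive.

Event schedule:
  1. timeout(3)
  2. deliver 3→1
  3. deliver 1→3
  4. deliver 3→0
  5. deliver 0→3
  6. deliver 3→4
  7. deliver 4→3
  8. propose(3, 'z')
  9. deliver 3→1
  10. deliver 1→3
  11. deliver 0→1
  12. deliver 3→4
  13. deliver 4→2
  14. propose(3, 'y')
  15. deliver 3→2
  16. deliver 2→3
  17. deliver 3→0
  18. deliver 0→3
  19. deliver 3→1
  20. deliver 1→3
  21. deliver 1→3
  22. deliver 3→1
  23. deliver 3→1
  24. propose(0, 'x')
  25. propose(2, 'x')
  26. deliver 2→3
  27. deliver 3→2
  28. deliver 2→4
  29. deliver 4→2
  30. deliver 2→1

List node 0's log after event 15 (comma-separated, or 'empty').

empty

e1 timeout(3): 3[cand,t=1,-]
e2 deliver 3→1: 1[foll,t=1,-]
e3 deliver 1→3: ·
e4 deliver 3→0: 0[foll,t=1,-]
e5 deliver 0→3: 3[lead,t=1,-]
e6 deliver 3→4: 4[foll,t=1,-]
e7 deliver 4→3: ·
e8 propose(3,'z'): 3[lead,t=1,z]
e9 deliver 3→1: 1[foll,t=1,z]
e10 deliver 1→3: ·
e11 deliver 0→1: ·
e12 deliver 3→4: 4[foll,t=1,z]
e13 deliver 4→2: ·
e14 propose(3,'y'): 3[lead,t=1,z,y]
e15 deliver 3→2: 2[foll,t=1,-]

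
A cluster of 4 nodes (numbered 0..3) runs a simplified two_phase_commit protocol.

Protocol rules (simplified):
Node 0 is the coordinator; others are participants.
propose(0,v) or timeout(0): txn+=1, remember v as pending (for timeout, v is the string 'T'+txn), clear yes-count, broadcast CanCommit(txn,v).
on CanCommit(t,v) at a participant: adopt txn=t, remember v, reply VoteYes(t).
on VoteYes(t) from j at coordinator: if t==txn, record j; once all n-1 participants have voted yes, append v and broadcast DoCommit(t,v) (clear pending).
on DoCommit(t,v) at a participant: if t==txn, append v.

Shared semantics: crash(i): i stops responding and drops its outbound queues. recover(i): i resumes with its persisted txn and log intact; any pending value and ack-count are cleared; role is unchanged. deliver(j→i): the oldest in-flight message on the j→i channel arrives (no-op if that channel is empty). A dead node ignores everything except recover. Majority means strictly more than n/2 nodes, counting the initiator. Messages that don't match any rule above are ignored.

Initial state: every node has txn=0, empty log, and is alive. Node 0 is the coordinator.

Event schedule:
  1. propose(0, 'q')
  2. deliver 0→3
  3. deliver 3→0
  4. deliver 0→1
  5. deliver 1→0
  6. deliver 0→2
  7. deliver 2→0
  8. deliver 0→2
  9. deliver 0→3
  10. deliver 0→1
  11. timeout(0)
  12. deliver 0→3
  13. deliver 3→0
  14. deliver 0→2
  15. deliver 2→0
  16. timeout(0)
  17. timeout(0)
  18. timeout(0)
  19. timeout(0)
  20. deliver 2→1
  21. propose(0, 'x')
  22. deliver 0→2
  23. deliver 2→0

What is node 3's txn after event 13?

2

after 1 — propose(0,'q'): n0:coor/t1/[-]
after 2 — deliver 0→3: n3:part/t1/[-]
after 3 — deliver 3→0: ·
after 4 — deliver 0→1: n1:part/t1/[-]
after 5 — deliver 1→0: ·
after 6 — deliver 0→2: n2:part/t1/[-]
after 7 — deliver 2→0: n0:coor/t1/[q]
after 8 — deliver 0→2: n2:part/t1/[q]
after 9 — deliver 0→3: n3:part/t1/[q]
after 10 — deliver 0→1: n1:part/t1/[q]
after 11 — timeout(0): n0:coor/t2/[q]
after 12 — deliver 0→3: n3:part/t2/[q]
after 13 — deliver 3→0: ·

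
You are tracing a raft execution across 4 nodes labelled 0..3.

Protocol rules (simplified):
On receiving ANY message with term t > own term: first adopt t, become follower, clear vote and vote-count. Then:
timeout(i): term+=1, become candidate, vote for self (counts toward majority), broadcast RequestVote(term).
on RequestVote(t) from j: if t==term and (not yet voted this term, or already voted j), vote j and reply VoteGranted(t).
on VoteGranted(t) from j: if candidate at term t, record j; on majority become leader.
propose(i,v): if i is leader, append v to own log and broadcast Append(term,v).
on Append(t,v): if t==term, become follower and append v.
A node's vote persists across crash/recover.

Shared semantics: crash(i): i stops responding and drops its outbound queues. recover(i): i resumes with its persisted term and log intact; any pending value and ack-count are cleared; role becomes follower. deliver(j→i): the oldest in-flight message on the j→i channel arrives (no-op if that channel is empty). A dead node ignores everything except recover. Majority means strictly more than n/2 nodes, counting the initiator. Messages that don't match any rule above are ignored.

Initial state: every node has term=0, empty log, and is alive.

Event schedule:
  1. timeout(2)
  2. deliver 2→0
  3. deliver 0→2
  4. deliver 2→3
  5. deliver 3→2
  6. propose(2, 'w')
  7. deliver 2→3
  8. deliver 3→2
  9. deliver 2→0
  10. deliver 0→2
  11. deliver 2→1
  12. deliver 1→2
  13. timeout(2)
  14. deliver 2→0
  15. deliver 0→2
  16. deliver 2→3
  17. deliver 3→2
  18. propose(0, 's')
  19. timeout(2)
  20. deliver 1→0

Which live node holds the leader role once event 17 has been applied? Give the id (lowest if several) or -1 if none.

2

1. timeout(2):  <2:cand t1 ->
2. deliver 2→0:  <0:foll t1 ->
3. deliver 0→2:  nop
4. deliver 2→3:  <3:foll t1 ->
5. deliver 3→2:  <2:lead t1 ->
6. propose(2,'w'):  <2:lead t1 w>
7. deliver 2→3:  <3:foll t1 w>
8. deliver 3→2:  nop
9. deliver 2→0:  <0:foll t1 w>
10. deliver 0→2:  nop
11. deliver 2→1:  <1:foll t1 ->
12. deliver 1→2:  nop
13. timeout(2):  <2:cand t2 w>
14. deliver 2→0:  <0:foll t2 w>
15. deliver 0→2:  nop
16. deliver 2→3:  <3:foll t2 w>
17. deliver 3→2:  <2:lead t2 w>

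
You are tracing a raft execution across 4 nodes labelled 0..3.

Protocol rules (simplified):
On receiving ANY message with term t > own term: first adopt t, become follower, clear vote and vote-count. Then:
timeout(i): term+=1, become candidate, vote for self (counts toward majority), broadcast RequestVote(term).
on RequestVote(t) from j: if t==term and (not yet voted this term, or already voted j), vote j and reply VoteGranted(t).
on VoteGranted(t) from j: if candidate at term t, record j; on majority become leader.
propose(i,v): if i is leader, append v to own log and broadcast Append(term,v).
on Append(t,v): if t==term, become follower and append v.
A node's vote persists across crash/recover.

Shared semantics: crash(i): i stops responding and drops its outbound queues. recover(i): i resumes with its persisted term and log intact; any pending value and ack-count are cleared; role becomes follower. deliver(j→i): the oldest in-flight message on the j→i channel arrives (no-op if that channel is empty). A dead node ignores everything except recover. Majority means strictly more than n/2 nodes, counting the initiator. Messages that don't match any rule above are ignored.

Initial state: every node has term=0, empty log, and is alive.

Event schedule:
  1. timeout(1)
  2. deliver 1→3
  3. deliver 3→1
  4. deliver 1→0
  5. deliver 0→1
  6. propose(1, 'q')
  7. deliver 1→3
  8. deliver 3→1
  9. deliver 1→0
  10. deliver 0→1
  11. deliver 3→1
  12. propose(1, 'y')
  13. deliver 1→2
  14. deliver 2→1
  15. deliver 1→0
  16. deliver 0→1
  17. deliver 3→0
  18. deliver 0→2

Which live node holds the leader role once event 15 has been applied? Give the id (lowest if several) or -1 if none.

step 1 timeout(1): 1={cand,t=1,log=-}
step 2 deliver 1→3: 3={foll,t=1,log=-}
step 3 deliver 3→1: —
step 4 deliver 1→0: 0={foll,t=1,log=-}
step 5 deliver 0→1: 1={lead,t=1,log=-}
step 6 propose(1,'q'): 1={lead,t=1,log=q}
step 7 deliver 1→3: 3={foll,t=1,log=q}
step 8 deliver 3→1: —
step 9 deliver 1→0: 0={foll,t=1,log=q}
step 10 deliver 0→1: —
step 11 deliver 3→1: —
step 12 propose(1,'y'): 1={lead,t=1,log=q,y}
step 13 deliver 1→2: 2={foll,t=1,log=-}
step 14 deliver 2→1: —
step 15 deliver 1→0: 0={foll,t=1,log=q,y}

1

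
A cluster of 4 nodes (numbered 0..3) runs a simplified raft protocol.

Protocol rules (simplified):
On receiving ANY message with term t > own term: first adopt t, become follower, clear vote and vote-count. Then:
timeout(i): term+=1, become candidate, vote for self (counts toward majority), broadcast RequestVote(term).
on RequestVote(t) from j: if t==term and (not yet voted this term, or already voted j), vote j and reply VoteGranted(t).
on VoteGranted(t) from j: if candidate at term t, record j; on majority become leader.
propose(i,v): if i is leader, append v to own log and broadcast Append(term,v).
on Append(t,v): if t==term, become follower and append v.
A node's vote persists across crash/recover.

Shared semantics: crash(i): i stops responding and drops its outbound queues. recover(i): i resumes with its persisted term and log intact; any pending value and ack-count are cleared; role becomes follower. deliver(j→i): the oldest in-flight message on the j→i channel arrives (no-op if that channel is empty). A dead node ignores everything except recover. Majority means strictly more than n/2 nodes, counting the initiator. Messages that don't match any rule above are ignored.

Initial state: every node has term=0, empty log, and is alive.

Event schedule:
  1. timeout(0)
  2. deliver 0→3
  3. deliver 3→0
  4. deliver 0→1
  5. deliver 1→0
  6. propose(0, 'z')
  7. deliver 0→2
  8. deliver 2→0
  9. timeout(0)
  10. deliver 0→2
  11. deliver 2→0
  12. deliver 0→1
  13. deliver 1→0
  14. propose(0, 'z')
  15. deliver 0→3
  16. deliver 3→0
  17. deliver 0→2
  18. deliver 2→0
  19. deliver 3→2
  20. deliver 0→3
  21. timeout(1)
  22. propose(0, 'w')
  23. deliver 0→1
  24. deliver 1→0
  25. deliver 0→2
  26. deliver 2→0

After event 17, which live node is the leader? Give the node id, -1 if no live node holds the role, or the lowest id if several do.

-1

step 1 timeout(0): 0={cand,t=1,log=-}
step 2 deliver 0→3: 3={foll,t=1,log=-}
step 3 deliver 3→0: —
step 4 deliver 0→1: 1={foll,t=1,log=-}
step 5 deliver 1→0: 0={lead,t=1,log=-}
step 6 propose(0,'z'): 0={lead,t=1,log=z}
step 7 deliver 0→2: 2={foll,t=1,log=-}
step 8 deliver 2→0: —
step 9 timeout(0): 0={cand,t=2,log=z}
step 10 deliver 0→2: 2={foll,t=1,log=z}
step 11 deliver 2→0: —
step 12 deliver 0→1: 1={foll,t=1,log=z}
step 13 deliver 1→0: —
step 14 propose(0,'z'): —
step 15 deliver 0→3: 3={foll,t=1,log=z}
step 16 deliver 3→0: —
step 17 deliver 0→2: 2={foll,t=2,log=z}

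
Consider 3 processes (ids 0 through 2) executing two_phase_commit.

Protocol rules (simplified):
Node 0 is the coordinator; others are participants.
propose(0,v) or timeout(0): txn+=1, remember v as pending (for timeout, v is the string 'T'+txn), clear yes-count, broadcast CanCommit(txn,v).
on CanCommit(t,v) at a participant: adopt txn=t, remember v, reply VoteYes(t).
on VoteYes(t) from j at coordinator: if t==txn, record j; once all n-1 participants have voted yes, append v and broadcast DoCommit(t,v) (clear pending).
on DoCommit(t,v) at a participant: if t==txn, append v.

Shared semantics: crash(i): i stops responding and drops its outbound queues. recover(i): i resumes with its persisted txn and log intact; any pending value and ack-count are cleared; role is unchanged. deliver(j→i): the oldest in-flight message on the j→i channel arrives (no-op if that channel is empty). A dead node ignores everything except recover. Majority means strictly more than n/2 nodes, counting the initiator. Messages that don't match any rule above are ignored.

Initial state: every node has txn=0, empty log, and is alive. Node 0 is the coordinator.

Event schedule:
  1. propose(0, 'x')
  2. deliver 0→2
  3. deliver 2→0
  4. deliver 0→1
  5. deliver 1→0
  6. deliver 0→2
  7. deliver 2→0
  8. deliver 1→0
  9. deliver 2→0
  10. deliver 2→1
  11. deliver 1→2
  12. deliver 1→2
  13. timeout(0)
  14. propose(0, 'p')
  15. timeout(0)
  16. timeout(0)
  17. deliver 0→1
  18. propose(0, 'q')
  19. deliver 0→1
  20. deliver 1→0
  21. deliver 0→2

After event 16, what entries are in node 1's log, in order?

empty

step 1 propose(0,'x'): 0={coor,t=1,log=-}
step 2 deliver 0→2: 2={part,t=1,log=-}
step 3 deliver 2→0: —
step 4 deliver 0→1: 1={part,t=1,log=-}
step 5 deliver 1→0: 0={coor,t=1,log=x}
step 6 deliver 0→2: 2={part,t=1,log=x}
step 7 deliver 2→0: —
step 8 deliver 1→0: —
step 9 deliver 2→0: —
step 10 deliver 2→1: —
step 11 deliver 1→2: —
step 12 deliver 1→2: —
step 13 timeout(0): 0={coor,t=2,log=x}
step 14 propose(0,'p'): 0={coor,t=3,log=x}
step 15 timeout(0): 0={coor,t=4,log=x}
step 16 timeout(0): 0={coor,t=5,log=x}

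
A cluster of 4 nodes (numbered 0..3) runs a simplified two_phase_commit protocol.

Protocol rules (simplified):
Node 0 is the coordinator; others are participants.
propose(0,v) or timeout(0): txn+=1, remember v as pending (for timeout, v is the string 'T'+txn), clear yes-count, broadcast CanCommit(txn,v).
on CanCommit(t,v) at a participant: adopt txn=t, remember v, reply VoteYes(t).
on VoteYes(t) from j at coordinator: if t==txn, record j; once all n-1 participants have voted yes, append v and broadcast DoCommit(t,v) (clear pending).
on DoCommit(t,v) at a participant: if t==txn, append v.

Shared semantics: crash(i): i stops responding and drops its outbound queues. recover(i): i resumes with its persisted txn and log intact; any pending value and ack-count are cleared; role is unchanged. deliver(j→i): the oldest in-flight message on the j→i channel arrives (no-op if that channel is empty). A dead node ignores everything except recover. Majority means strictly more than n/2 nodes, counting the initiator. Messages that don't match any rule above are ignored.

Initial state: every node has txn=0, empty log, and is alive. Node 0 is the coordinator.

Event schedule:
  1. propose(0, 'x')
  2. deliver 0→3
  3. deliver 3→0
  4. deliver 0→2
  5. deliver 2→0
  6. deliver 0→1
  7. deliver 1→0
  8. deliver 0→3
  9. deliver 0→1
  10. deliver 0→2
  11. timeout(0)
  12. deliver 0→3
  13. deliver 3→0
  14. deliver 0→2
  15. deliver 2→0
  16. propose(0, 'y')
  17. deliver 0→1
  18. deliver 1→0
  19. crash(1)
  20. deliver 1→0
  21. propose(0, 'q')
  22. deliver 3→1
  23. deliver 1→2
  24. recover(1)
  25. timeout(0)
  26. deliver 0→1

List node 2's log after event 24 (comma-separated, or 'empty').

x

step 1 propose(0,'x'): 0={coor,t=1,log=-}
step 2 deliver 0→3: 3={part,t=1,log=-}
step 3 deliver 3→0: —
step 4 deliver 0→2: 2={part,t=1,log=-}
step 5 deliver 2→0: —
step 6 deliver 0→1: 1={part,t=1,log=-}
step 7 deliver 1→0: 0={coor,t=1,log=x}
step 8 deliver 0→3: 3={part,t=1,log=x}
step 9 deliver 0→1: 1={part,t=1,log=x}
step 10 deliver 0→2: 2={part,t=1,log=x}
step 11 timeout(0): 0={coor,t=2,log=x}
step 12 deliver 0→3: 3={part,t=2,log=x}
step 13 deliver 3→0: —
step 14 deliver 0→2: 2={part,t=2,log=x}
step 15 deliver 2→0: —
step 16 propose(0,'y'): 0={coor,t=3,log=x}
step 17 deliver 0→1: 1={part,t=2,log=x}
step 18 deliver 1→0: —
step 19 crash(1): 1={✗part,t=2,log=x}
step 20 deliver 1→0: —
step 21 propose(0,'q'): 0={coor,t=4,log=x}
step 22 deliver 3→1: —
step 23 deliver 1→2: —
step 24 recover(1): 1={part,t=2,log=x}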